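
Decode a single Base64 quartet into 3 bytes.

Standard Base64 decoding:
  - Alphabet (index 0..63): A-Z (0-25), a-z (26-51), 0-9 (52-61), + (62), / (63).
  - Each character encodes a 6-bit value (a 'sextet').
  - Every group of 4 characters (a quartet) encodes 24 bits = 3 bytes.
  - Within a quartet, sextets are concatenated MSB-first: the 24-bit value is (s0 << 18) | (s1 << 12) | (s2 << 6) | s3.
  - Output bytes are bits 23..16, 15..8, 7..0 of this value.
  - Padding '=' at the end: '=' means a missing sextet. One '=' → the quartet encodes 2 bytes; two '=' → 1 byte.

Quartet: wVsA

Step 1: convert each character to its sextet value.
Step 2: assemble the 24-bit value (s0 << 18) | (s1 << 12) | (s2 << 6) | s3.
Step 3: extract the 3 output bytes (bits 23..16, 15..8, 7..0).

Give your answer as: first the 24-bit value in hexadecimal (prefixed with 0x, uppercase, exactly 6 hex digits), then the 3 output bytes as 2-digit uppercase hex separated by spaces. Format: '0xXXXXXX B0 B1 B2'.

Sextets: w=48, V=21, s=44, A=0
24-bit: (48<<18) | (21<<12) | (44<<6) | 0
      = 0xC00000 | 0x015000 | 0x000B00 | 0x000000
      = 0xC15B00
Bytes: (v>>16)&0xFF=C1, (v>>8)&0xFF=5B, v&0xFF=00

Answer: 0xC15B00 C1 5B 00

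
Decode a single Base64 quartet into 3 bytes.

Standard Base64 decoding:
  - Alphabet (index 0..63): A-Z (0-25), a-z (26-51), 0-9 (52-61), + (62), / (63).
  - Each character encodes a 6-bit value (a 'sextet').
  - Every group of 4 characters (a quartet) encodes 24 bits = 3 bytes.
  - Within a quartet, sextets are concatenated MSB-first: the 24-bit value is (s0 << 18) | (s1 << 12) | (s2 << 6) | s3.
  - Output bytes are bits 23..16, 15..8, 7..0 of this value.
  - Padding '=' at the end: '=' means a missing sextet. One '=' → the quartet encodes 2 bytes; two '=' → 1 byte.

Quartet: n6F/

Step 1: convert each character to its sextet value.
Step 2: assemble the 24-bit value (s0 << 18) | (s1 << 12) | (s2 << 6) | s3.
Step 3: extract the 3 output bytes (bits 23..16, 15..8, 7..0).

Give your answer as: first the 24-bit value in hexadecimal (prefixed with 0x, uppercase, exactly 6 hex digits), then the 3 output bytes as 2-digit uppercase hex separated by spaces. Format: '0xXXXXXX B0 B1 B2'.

Sextets: n=39, 6=58, F=5, /=63
24-bit: (39<<18) | (58<<12) | (5<<6) | 63
      = 0x9C0000 | 0x03A000 | 0x000140 | 0x00003F
      = 0x9FA17F
Bytes: (v>>16)&0xFF=9F, (v>>8)&0xFF=A1, v&0xFF=7F

Answer: 0x9FA17F 9F A1 7F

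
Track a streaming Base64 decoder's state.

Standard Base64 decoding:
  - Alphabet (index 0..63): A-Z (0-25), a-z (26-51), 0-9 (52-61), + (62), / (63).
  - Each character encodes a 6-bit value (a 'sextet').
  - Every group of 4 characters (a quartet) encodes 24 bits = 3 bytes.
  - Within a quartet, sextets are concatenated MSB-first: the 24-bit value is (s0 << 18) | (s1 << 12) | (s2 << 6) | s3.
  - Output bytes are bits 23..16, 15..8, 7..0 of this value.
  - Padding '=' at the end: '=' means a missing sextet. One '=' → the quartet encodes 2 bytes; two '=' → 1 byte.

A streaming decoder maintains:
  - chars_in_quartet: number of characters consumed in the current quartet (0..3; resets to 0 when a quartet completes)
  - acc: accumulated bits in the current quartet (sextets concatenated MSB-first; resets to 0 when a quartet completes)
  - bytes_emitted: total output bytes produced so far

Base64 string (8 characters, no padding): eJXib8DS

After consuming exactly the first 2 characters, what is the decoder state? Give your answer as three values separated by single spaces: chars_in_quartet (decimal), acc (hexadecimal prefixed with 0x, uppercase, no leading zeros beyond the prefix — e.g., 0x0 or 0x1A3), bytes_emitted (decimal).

Answer: 2 0x789 0

Derivation:
After char 0 ('e'=30): chars_in_quartet=1 acc=0x1E bytes_emitted=0
After char 1 ('J'=9): chars_in_quartet=2 acc=0x789 bytes_emitted=0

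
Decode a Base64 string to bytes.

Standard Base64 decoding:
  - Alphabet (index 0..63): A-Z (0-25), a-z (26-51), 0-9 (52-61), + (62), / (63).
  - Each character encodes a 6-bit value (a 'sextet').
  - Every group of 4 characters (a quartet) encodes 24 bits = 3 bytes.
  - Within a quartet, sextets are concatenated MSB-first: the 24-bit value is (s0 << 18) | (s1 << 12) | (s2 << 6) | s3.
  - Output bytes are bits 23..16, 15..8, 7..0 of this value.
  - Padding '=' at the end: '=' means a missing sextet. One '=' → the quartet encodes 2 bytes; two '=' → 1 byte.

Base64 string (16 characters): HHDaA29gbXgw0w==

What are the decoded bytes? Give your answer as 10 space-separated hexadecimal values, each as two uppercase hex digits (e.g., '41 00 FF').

After char 0 ('H'=7): chars_in_quartet=1 acc=0x7 bytes_emitted=0
After char 1 ('H'=7): chars_in_quartet=2 acc=0x1C7 bytes_emitted=0
After char 2 ('D'=3): chars_in_quartet=3 acc=0x71C3 bytes_emitted=0
After char 3 ('a'=26): chars_in_quartet=4 acc=0x1C70DA -> emit 1C 70 DA, reset; bytes_emitted=3
After char 4 ('A'=0): chars_in_quartet=1 acc=0x0 bytes_emitted=3
After char 5 ('2'=54): chars_in_quartet=2 acc=0x36 bytes_emitted=3
After char 6 ('9'=61): chars_in_quartet=3 acc=0xDBD bytes_emitted=3
After char 7 ('g'=32): chars_in_quartet=4 acc=0x36F60 -> emit 03 6F 60, reset; bytes_emitted=6
After char 8 ('b'=27): chars_in_quartet=1 acc=0x1B bytes_emitted=6
After char 9 ('X'=23): chars_in_quartet=2 acc=0x6D7 bytes_emitted=6
After char 10 ('g'=32): chars_in_quartet=3 acc=0x1B5E0 bytes_emitted=6
After char 11 ('w'=48): chars_in_quartet=4 acc=0x6D7830 -> emit 6D 78 30, reset; bytes_emitted=9
After char 12 ('0'=52): chars_in_quartet=1 acc=0x34 bytes_emitted=9
After char 13 ('w'=48): chars_in_quartet=2 acc=0xD30 bytes_emitted=9
Padding '==': partial quartet acc=0xD30 -> emit D3; bytes_emitted=10

Answer: 1C 70 DA 03 6F 60 6D 78 30 D3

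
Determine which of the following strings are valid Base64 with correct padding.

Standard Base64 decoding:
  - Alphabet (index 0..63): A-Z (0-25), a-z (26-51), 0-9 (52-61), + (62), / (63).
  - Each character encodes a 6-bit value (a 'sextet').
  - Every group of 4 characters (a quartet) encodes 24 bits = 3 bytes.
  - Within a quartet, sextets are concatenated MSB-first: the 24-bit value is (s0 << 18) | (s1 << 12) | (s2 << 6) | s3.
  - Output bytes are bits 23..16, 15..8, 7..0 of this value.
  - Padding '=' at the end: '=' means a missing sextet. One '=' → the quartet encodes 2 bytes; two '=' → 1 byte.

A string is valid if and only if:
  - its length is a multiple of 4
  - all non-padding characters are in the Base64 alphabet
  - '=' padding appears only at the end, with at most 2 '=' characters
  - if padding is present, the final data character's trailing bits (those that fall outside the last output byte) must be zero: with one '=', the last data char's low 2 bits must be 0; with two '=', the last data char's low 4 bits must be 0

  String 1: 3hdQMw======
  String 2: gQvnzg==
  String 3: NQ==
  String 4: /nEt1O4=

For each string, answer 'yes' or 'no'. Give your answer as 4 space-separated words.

Answer: no yes yes yes

Derivation:
String 1: '3hdQMw======' → invalid (6 pad chars (max 2))
String 2: 'gQvnzg==' → valid
String 3: 'NQ==' → valid
String 4: '/nEt1O4=' → valid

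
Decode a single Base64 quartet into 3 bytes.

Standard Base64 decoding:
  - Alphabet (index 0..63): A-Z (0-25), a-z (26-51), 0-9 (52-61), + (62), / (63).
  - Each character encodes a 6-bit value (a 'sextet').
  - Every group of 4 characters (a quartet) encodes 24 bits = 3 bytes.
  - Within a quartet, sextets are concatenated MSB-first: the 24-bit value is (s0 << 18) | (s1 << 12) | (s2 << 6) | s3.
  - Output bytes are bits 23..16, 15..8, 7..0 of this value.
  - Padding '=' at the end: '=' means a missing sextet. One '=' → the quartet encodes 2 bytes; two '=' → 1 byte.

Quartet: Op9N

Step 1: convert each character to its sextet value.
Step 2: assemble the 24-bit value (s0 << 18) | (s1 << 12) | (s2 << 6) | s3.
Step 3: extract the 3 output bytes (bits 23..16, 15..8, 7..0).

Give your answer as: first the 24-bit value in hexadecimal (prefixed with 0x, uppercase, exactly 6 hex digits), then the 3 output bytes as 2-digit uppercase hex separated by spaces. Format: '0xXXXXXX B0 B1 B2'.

Sextets: O=14, p=41, 9=61, N=13
24-bit: (14<<18) | (41<<12) | (61<<6) | 13
      = 0x380000 | 0x029000 | 0x000F40 | 0x00000D
      = 0x3A9F4D
Bytes: (v>>16)&0xFF=3A, (v>>8)&0xFF=9F, v&0xFF=4D

Answer: 0x3A9F4D 3A 9F 4D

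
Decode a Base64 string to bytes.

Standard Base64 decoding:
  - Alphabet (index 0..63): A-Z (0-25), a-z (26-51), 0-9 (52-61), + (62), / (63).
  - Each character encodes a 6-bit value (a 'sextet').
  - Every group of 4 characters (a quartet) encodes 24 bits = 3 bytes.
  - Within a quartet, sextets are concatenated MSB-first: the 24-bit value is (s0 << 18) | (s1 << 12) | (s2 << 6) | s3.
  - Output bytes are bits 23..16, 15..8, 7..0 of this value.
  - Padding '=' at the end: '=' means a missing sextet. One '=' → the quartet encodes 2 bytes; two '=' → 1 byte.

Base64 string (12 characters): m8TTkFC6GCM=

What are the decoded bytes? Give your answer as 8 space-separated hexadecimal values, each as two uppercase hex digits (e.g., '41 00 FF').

Answer: 9B C4 D3 90 50 BA 18 23

Derivation:
After char 0 ('m'=38): chars_in_quartet=1 acc=0x26 bytes_emitted=0
After char 1 ('8'=60): chars_in_quartet=2 acc=0x9BC bytes_emitted=0
After char 2 ('T'=19): chars_in_quartet=3 acc=0x26F13 bytes_emitted=0
After char 3 ('T'=19): chars_in_quartet=4 acc=0x9BC4D3 -> emit 9B C4 D3, reset; bytes_emitted=3
After char 4 ('k'=36): chars_in_quartet=1 acc=0x24 bytes_emitted=3
After char 5 ('F'=5): chars_in_quartet=2 acc=0x905 bytes_emitted=3
After char 6 ('C'=2): chars_in_quartet=3 acc=0x24142 bytes_emitted=3
After char 7 ('6'=58): chars_in_quartet=4 acc=0x9050BA -> emit 90 50 BA, reset; bytes_emitted=6
After char 8 ('G'=6): chars_in_quartet=1 acc=0x6 bytes_emitted=6
After char 9 ('C'=2): chars_in_quartet=2 acc=0x182 bytes_emitted=6
After char 10 ('M'=12): chars_in_quartet=3 acc=0x608C bytes_emitted=6
Padding '=': partial quartet acc=0x608C -> emit 18 23; bytes_emitted=8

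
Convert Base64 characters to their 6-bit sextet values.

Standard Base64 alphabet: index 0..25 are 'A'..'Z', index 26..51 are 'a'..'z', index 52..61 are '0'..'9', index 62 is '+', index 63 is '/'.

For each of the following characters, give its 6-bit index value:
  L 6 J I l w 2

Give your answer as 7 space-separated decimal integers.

'L': A..Z range, ord('L') − ord('A') = 11
'6': 0..9 range, 52 + ord('6') − ord('0') = 58
'J': A..Z range, ord('J') − ord('A') = 9
'I': A..Z range, ord('I') − ord('A') = 8
'l': a..z range, 26 + ord('l') − ord('a') = 37
'w': a..z range, 26 + ord('w') − ord('a') = 48
'2': 0..9 range, 52 + ord('2') − ord('0') = 54

Answer: 11 58 9 8 37 48 54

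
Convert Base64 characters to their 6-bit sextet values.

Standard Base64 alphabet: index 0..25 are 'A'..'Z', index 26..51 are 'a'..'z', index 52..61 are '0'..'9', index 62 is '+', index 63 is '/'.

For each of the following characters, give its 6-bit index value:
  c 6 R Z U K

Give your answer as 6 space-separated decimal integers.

'c': a..z range, 26 + ord('c') − ord('a') = 28
'6': 0..9 range, 52 + ord('6') − ord('0') = 58
'R': A..Z range, ord('R') − ord('A') = 17
'Z': A..Z range, ord('Z') − ord('A') = 25
'U': A..Z range, ord('U') − ord('A') = 20
'K': A..Z range, ord('K') − ord('A') = 10

Answer: 28 58 17 25 20 10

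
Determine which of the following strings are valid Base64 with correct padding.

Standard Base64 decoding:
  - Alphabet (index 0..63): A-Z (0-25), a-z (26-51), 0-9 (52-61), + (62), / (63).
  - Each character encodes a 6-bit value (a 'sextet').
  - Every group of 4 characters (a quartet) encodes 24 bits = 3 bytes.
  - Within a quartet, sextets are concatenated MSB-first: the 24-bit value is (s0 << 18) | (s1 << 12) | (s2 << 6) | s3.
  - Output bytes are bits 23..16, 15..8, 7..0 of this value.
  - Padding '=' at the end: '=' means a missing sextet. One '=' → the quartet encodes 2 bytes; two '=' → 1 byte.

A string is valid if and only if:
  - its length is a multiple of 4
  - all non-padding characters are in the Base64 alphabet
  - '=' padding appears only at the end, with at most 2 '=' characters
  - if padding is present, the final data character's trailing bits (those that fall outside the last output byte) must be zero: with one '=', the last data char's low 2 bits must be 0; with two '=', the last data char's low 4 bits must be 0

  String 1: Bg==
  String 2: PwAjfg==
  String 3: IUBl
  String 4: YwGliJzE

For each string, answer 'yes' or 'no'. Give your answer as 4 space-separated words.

Answer: yes yes yes yes

Derivation:
String 1: 'Bg==' → valid
String 2: 'PwAjfg==' → valid
String 3: 'IUBl' → valid
String 4: 'YwGliJzE' → valid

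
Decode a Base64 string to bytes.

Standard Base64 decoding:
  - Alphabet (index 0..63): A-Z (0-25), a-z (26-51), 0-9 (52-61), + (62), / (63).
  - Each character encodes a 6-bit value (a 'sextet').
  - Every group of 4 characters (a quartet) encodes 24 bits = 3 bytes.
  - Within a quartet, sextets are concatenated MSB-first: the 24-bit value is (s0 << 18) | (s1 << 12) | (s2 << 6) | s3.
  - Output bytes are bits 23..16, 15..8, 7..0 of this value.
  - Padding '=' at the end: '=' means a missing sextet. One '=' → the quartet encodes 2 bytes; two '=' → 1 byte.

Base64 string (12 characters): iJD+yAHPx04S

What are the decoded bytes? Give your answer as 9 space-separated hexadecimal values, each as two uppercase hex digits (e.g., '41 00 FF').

After char 0 ('i'=34): chars_in_quartet=1 acc=0x22 bytes_emitted=0
After char 1 ('J'=9): chars_in_quartet=2 acc=0x889 bytes_emitted=0
After char 2 ('D'=3): chars_in_quartet=3 acc=0x22243 bytes_emitted=0
After char 3 ('+'=62): chars_in_quartet=4 acc=0x8890FE -> emit 88 90 FE, reset; bytes_emitted=3
After char 4 ('y'=50): chars_in_quartet=1 acc=0x32 bytes_emitted=3
After char 5 ('A'=0): chars_in_quartet=2 acc=0xC80 bytes_emitted=3
After char 6 ('H'=7): chars_in_quartet=3 acc=0x32007 bytes_emitted=3
After char 7 ('P'=15): chars_in_quartet=4 acc=0xC801CF -> emit C8 01 CF, reset; bytes_emitted=6
After char 8 ('x'=49): chars_in_quartet=1 acc=0x31 bytes_emitted=6
After char 9 ('0'=52): chars_in_quartet=2 acc=0xC74 bytes_emitted=6
After char 10 ('4'=56): chars_in_quartet=3 acc=0x31D38 bytes_emitted=6
After char 11 ('S'=18): chars_in_quartet=4 acc=0xC74E12 -> emit C7 4E 12, reset; bytes_emitted=9

Answer: 88 90 FE C8 01 CF C7 4E 12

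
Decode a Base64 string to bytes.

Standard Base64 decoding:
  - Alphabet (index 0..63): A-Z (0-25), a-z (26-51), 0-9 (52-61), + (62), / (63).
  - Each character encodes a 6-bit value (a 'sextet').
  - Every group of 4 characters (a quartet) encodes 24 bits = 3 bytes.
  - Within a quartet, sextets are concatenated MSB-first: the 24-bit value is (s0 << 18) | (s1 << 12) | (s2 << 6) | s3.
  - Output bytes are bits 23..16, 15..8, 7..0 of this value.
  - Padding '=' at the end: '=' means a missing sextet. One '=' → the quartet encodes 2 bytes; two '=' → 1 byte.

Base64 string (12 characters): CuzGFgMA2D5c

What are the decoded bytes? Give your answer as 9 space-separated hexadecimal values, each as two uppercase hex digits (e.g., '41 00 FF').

After char 0 ('C'=2): chars_in_quartet=1 acc=0x2 bytes_emitted=0
After char 1 ('u'=46): chars_in_quartet=2 acc=0xAE bytes_emitted=0
After char 2 ('z'=51): chars_in_quartet=3 acc=0x2BB3 bytes_emitted=0
After char 3 ('G'=6): chars_in_quartet=4 acc=0xAECC6 -> emit 0A EC C6, reset; bytes_emitted=3
After char 4 ('F'=5): chars_in_quartet=1 acc=0x5 bytes_emitted=3
After char 5 ('g'=32): chars_in_quartet=2 acc=0x160 bytes_emitted=3
After char 6 ('M'=12): chars_in_quartet=3 acc=0x580C bytes_emitted=3
After char 7 ('A'=0): chars_in_quartet=4 acc=0x160300 -> emit 16 03 00, reset; bytes_emitted=6
After char 8 ('2'=54): chars_in_quartet=1 acc=0x36 bytes_emitted=6
After char 9 ('D'=3): chars_in_quartet=2 acc=0xD83 bytes_emitted=6
After char 10 ('5'=57): chars_in_quartet=3 acc=0x360F9 bytes_emitted=6
After char 11 ('c'=28): chars_in_quartet=4 acc=0xD83E5C -> emit D8 3E 5C, reset; bytes_emitted=9

Answer: 0A EC C6 16 03 00 D8 3E 5C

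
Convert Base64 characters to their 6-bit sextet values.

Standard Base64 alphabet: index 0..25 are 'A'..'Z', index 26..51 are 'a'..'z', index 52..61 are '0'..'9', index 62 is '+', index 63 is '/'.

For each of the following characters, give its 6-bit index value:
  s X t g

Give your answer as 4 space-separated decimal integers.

's': a..z range, 26 + ord('s') − ord('a') = 44
'X': A..Z range, ord('X') − ord('A') = 23
't': a..z range, 26 + ord('t') − ord('a') = 45
'g': a..z range, 26 + ord('g') − ord('a') = 32

Answer: 44 23 45 32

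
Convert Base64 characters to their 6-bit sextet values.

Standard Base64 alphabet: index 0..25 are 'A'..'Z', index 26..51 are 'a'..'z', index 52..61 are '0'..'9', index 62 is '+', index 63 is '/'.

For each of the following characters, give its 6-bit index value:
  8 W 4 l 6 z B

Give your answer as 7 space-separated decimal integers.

Answer: 60 22 56 37 58 51 1

Derivation:
'8': 0..9 range, 52 + ord('8') − ord('0') = 60
'W': A..Z range, ord('W') − ord('A') = 22
'4': 0..9 range, 52 + ord('4') − ord('0') = 56
'l': a..z range, 26 + ord('l') − ord('a') = 37
'6': 0..9 range, 52 + ord('6') − ord('0') = 58
'z': a..z range, 26 + ord('z') − ord('a') = 51
'B': A..Z range, ord('B') − ord('A') = 1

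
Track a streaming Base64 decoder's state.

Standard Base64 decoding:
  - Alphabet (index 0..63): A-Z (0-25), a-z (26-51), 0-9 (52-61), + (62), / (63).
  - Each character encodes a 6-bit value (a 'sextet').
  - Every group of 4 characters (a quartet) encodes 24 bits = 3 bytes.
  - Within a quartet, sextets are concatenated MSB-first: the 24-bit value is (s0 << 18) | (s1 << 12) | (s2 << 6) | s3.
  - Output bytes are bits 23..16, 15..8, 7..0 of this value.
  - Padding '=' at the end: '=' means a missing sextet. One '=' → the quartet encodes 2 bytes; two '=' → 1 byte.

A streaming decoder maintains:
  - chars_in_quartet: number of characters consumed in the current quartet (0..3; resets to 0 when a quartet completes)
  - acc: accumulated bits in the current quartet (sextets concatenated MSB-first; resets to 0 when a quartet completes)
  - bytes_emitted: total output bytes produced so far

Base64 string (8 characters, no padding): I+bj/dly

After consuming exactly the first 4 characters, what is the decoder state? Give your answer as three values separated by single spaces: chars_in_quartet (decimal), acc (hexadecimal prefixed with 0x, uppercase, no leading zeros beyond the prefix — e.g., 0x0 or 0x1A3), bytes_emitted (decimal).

Answer: 0 0x0 3

Derivation:
After char 0 ('I'=8): chars_in_quartet=1 acc=0x8 bytes_emitted=0
After char 1 ('+'=62): chars_in_quartet=2 acc=0x23E bytes_emitted=0
After char 2 ('b'=27): chars_in_quartet=3 acc=0x8F9B bytes_emitted=0
After char 3 ('j'=35): chars_in_quartet=4 acc=0x23E6E3 -> emit 23 E6 E3, reset; bytes_emitted=3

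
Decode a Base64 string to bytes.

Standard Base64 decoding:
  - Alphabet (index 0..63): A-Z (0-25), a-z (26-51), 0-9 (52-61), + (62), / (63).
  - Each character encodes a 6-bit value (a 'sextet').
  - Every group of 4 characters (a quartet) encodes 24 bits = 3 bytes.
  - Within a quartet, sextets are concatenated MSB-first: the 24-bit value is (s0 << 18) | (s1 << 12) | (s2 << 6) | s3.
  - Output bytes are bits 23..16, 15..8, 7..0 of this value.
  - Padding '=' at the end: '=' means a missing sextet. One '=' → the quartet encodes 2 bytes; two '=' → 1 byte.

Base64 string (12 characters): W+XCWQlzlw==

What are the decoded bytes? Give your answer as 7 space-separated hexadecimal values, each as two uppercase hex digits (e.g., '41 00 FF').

Answer: 5B E5 C2 59 09 73 97

Derivation:
After char 0 ('W'=22): chars_in_quartet=1 acc=0x16 bytes_emitted=0
After char 1 ('+'=62): chars_in_quartet=2 acc=0x5BE bytes_emitted=0
After char 2 ('X'=23): chars_in_quartet=3 acc=0x16F97 bytes_emitted=0
After char 3 ('C'=2): chars_in_quartet=4 acc=0x5BE5C2 -> emit 5B E5 C2, reset; bytes_emitted=3
After char 4 ('W'=22): chars_in_quartet=1 acc=0x16 bytes_emitted=3
After char 5 ('Q'=16): chars_in_quartet=2 acc=0x590 bytes_emitted=3
After char 6 ('l'=37): chars_in_quartet=3 acc=0x16425 bytes_emitted=3
After char 7 ('z'=51): chars_in_quartet=4 acc=0x590973 -> emit 59 09 73, reset; bytes_emitted=6
After char 8 ('l'=37): chars_in_quartet=1 acc=0x25 bytes_emitted=6
After char 9 ('w'=48): chars_in_quartet=2 acc=0x970 bytes_emitted=6
Padding '==': partial quartet acc=0x970 -> emit 97; bytes_emitted=7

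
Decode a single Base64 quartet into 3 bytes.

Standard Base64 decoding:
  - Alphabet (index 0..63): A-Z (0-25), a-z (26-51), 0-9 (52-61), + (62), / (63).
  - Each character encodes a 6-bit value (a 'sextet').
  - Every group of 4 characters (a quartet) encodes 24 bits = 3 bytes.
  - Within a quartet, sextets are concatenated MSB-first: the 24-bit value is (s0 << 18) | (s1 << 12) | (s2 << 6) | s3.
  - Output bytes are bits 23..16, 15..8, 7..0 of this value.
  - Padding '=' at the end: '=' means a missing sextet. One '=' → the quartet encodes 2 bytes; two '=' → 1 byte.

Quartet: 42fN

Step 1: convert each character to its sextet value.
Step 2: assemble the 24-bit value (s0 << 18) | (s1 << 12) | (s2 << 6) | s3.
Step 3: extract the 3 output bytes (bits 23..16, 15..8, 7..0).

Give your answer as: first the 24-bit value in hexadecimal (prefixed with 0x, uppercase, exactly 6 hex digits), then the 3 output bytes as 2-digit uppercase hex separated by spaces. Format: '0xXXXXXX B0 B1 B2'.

Answer: 0xE367CD E3 67 CD

Derivation:
Sextets: 4=56, 2=54, f=31, N=13
24-bit: (56<<18) | (54<<12) | (31<<6) | 13
      = 0xE00000 | 0x036000 | 0x0007C0 | 0x00000D
      = 0xE367CD
Bytes: (v>>16)&0xFF=E3, (v>>8)&0xFF=67, v&0xFF=CD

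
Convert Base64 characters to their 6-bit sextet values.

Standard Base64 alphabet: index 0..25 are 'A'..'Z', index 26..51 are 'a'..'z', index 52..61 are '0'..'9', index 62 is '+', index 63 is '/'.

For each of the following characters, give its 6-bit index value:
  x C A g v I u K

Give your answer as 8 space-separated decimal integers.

'x': a..z range, 26 + ord('x') − ord('a') = 49
'C': A..Z range, ord('C') − ord('A') = 2
'A': A..Z range, ord('A') − ord('A') = 0
'g': a..z range, 26 + ord('g') − ord('a') = 32
'v': a..z range, 26 + ord('v') − ord('a') = 47
'I': A..Z range, ord('I') − ord('A') = 8
'u': a..z range, 26 + ord('u') − ord('a') = 46
'K': A..Z range, ord('K') − ord('A') = 10

Answer: 49 2 0 32 47 8 46 10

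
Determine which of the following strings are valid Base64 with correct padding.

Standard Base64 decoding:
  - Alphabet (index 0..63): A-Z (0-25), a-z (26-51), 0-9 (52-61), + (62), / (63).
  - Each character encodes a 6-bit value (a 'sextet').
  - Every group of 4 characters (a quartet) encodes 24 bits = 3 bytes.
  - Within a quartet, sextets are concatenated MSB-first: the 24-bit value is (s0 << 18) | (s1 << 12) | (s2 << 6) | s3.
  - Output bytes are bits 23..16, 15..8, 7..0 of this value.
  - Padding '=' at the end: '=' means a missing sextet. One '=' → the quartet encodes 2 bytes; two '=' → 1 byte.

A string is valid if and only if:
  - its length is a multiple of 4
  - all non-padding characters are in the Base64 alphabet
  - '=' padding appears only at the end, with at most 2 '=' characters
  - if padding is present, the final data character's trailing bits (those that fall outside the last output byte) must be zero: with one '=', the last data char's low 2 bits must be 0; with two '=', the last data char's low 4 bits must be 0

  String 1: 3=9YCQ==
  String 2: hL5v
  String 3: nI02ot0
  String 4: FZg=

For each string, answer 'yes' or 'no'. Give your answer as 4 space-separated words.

Answer: no yes no yes

Derivation:
String 1: '3=9YCQ==' → invalid (bad char(s): ['=']; '=' in middle)
String 2: 'hL5v' → valid
String 3: 'nI02ot0' → invalid (len=7 not mult of 4)
String 4: 'FZg=' → valid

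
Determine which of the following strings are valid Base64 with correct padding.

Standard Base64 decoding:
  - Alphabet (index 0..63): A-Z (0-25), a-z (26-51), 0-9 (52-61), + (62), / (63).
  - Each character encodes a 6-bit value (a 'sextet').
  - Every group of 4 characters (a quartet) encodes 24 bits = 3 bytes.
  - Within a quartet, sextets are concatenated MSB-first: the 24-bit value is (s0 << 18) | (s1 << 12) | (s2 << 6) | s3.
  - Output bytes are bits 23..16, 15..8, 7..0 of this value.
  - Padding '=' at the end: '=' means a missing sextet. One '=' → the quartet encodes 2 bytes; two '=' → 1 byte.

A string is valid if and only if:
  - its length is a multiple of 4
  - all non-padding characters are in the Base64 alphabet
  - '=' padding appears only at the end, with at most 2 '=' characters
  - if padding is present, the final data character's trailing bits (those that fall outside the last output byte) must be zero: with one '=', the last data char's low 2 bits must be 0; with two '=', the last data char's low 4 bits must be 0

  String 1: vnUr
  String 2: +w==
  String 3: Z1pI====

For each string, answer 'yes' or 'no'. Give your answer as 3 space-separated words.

Answer: yes yes no

Derivation:
String 1: 'vnUr' → valid
String 2: '+w==' → valid
String 3: 'Z1pI====' → invalid (4 pad chars (max 2))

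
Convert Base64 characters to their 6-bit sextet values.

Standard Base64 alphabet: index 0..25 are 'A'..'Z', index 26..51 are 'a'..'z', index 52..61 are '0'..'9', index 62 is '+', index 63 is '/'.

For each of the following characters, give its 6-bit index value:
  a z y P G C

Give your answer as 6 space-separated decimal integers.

'a': a..z range, 26 + ord('a') − ord('a') = 26
'z': a..z range, 26 + ord('z') − ord('a') = 51
'y': a..z range, 26 + ord('y') − ord('a') = 50
'P': A..Z range, ord('P') − ord('A') = 15
'G': A..Z range, ord('G') − ord('A') = 6
'C': A..Z range, ord('C') − ord('A') = 2

Answer: 26 51 50 15 6 2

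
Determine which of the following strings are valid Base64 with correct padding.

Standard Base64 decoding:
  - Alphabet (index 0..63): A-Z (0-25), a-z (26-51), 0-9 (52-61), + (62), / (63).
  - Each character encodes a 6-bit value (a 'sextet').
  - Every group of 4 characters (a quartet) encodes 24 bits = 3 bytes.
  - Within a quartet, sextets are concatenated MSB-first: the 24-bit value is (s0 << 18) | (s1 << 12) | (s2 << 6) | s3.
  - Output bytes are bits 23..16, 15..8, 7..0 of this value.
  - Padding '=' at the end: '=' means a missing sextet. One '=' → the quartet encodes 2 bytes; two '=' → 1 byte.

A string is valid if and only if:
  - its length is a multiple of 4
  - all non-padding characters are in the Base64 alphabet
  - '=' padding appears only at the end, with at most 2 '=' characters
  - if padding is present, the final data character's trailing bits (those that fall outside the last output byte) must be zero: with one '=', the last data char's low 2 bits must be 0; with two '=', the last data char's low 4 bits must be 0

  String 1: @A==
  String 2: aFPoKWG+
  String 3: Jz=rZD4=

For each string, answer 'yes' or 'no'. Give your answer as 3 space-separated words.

Answer: no yes no

Derivation:
String 1: '@A==' → invalid (bad char(s): ['@'])
String 2: 'aFPoKWG+' → valid
String 3: 'Jz=rZD4=' → invalid (bad char(s): ['=']; '=' in middle)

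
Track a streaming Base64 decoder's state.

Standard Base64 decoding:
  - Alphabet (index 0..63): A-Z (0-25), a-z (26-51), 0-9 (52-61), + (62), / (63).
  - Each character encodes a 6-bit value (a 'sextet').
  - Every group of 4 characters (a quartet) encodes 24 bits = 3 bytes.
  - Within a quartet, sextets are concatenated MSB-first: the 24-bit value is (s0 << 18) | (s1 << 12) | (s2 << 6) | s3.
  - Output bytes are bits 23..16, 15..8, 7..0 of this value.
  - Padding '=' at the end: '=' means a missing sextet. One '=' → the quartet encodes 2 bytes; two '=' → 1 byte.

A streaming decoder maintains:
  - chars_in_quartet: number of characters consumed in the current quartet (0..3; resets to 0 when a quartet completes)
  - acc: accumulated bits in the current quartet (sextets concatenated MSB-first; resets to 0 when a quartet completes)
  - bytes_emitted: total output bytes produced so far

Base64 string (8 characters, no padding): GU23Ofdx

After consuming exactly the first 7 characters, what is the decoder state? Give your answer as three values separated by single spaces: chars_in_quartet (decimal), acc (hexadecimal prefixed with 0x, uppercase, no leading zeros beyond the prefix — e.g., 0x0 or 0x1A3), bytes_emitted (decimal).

Answer: 3 0xE7DD 3

Derivation:
After char 0 ('G'=6): chars_in_quartet=1 acc=0x6 bytes_emitted=0
After char 1 ('U'=20): chars_in_quartet=2 acc=0x194 bytes_emitted=0
After char 2 ('2'=54): chars_in_quartet=3 acc=0x6536 bytes_emitted=0
After char 3 ('3'=55): chars_in_quartet=4 acc=0x194DB7 -> emit 19 4D B7, reset; bytes_emitted=3
After char 4 ('O'=14): chars_in_quartet=1 acc=0xE bytes_emitted=3
After char 5 ('f'=31): chars_in_quartet=2 acc=0x39F bytes_emitted=3
After char 6 ('d'=29): chars_in_quartet=3 acc=0xE7DD bytes_emitted=3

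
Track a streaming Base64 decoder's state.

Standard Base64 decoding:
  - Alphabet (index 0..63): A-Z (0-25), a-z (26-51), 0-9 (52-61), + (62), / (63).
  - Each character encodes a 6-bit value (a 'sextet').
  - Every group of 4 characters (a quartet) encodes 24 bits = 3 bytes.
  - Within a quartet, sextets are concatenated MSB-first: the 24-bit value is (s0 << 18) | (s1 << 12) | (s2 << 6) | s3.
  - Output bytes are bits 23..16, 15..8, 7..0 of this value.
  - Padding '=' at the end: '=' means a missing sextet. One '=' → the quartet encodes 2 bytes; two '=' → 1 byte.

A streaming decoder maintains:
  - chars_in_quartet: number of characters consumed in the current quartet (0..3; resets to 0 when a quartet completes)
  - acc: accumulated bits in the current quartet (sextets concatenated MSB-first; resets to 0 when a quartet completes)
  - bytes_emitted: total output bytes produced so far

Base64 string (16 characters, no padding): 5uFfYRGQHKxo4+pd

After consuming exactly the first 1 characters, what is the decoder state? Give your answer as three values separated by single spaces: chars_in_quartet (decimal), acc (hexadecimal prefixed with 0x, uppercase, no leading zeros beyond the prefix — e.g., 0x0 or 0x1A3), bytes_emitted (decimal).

Answer: 1 0x39 0

Derivation:
After char 0 ('5'=57): chars_in_quartet=1 acc=0x39 bytes_emitted=0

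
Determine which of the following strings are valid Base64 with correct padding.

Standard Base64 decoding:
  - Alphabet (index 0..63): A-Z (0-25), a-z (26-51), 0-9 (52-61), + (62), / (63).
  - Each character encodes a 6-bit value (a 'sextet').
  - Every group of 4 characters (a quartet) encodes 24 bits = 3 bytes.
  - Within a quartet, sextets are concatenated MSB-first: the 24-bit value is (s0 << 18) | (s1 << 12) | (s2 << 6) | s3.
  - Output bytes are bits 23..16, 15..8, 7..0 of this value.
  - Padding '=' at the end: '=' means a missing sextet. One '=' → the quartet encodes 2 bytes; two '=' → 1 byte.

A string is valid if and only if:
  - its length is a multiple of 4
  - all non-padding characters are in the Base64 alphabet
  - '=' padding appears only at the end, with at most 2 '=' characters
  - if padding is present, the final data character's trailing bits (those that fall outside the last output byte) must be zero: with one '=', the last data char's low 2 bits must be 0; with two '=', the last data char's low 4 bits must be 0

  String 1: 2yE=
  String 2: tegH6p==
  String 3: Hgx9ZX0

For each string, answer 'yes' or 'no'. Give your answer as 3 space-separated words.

String 1: '2yE=' → valid
String 2: 'tegH6p==' → invalid (bad trailing bits)
String 3: 'Hgx9ZX0' → invalid (len=7 not mult of 4)

Answer: yes no no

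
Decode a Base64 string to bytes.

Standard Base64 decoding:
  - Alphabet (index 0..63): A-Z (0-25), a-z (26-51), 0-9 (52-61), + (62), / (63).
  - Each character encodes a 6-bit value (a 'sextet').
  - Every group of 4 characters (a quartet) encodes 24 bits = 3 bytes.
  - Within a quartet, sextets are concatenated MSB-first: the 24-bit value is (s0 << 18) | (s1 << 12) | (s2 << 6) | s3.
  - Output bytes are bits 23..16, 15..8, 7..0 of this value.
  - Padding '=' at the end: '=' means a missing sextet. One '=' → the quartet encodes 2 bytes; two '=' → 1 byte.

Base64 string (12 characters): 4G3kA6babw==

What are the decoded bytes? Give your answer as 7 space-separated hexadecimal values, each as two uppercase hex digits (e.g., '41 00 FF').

Answer: E0 6D E4 03 A6 DA 6F

Derivation:
After char 0 ('4'=56): chars_in_quartet=1 acc=0x38 bytes_emitted=0
After char 1 ('G'=6): chars_in_quartet=2 acc=0xE06 bytes_emitted=0
After char 2 ('3'=55): chars_in_quartet=3 acc=0x381B7 bytes_emitted=0
After char 3 ('k'=36): chars_in_quartet=4 acc=0xE06DE4 -> emit E0 6D E4, reset; bytes_emitted=3
After char 4 ('A'=0): chars_in_quartet=1 acc=0x0 bytes_emitted=3
After char 5 ('6'=58): chars_in_quartet=2 acc=0x3A bytes_emitted=3
After char 6 ('b'=27): chars_in_quartet=3 acc=0xE9B bytes_emitted=3
After char 7 ('a'=26): chars_in_quartet=4 acc=0x3A6DA -> emit 03 A6 DA, reset; bytes_emitted=6
After char 8 ('b'=27): chars_in_quartet=1 acc=0x1B bytes_emitted=6
After char 9 ('w'=48): chars_in_quartet=2 acc=0x6F0 bytes_emitted=6
Padding '==': partial quartet acc=0x6F0 -> emit 6F; bytes_emitted=7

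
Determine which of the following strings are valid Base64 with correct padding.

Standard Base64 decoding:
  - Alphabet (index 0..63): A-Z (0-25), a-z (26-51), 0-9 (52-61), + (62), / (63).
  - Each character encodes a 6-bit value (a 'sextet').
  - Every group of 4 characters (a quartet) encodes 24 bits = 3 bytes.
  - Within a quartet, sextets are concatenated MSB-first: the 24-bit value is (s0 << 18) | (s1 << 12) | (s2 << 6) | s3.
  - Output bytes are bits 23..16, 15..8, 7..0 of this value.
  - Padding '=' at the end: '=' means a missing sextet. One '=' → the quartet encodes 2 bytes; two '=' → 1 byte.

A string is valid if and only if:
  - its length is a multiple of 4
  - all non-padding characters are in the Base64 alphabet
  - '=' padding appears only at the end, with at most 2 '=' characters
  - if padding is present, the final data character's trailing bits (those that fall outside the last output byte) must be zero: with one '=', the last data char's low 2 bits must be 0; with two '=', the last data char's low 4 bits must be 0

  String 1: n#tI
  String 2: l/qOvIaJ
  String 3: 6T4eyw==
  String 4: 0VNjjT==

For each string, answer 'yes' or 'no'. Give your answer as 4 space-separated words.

String 1: 'n#tI' → invalid (bad char(s): ['#'])
String 2: 'l/qOvIaJ' → valid
String 3: '6T4eyw==' → valid
String 4: '0VNjjT==' → invalid (bad trailing bits)

Answer: no yes yes no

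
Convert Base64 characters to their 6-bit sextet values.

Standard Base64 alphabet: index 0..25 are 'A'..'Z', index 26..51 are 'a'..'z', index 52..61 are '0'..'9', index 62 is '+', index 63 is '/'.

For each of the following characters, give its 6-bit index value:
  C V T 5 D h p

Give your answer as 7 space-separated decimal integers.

'C': A..Z range, ord('C') − ord('A') = 2
'V': A..Z range, ord('V') − ord('A') = 21
'T': A..Z range, ord('T') − ord('A') = 19
'5': 0..9 range, 52 + ord('5') − ord('0') = 57
'D': A..Z range, ord('D') − ord('A') = 3
'h': a..z range, 26 + ord('h') − ord('a') = 33
'p': a..z range, 26 + ord('p') − ord('a') = 41

Answer: 2 21 19 57 3 33 41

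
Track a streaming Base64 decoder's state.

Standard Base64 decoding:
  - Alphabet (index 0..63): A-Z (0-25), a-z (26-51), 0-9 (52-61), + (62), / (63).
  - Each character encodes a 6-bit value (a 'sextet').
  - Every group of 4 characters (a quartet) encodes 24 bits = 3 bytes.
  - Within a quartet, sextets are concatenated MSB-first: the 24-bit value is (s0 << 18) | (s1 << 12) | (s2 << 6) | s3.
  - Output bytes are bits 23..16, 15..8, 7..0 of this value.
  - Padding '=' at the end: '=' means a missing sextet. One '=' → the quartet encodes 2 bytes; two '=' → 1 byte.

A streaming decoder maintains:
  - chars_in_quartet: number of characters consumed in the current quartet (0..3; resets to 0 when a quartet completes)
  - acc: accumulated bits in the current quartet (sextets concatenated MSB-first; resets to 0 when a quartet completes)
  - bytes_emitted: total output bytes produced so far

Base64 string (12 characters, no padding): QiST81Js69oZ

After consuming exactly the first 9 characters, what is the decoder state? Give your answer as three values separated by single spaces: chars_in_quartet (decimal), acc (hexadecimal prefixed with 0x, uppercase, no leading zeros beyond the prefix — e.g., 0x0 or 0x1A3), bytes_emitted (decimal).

Answer: 1 0x3A 6

Derivation:
After char 0 ('Q'=16): chars_in_quartet=1 acc=0x10 bytes_emitted=0
After char 1 ('i'=34): chars_in_quartet=2 acc=0x422 bytes_emitted=0
After char 2 ('S'=18): chars_in_quartet=3 acc=0x10892 bytes_emitted=0
After char 3 ('T'=19): chars_in_quartet=4 acc=0x422493 -> emit 42 24 93, reset; bytes_emitted=3
After char 4 ('8'=60): chars_in_quartet=1 acc=0x3C bytes_emitted=3
After char 5 ('1'=53): chars_in_quartet=2 acc=0xF35 bytes_emitted=3
After char 6 ('J'=9): chars_in_quartet=3 acc=0x3CD49 bytes_emitted=3
After char 7 ('s'=44): chars_in_quartet=4 acc=0xF3526C -> emit F3 52 6C, reset; bytes_emitted=6
After char 8 ('6'=58): chars_in_quartet=1 acc=0x3A bytes_emitted=6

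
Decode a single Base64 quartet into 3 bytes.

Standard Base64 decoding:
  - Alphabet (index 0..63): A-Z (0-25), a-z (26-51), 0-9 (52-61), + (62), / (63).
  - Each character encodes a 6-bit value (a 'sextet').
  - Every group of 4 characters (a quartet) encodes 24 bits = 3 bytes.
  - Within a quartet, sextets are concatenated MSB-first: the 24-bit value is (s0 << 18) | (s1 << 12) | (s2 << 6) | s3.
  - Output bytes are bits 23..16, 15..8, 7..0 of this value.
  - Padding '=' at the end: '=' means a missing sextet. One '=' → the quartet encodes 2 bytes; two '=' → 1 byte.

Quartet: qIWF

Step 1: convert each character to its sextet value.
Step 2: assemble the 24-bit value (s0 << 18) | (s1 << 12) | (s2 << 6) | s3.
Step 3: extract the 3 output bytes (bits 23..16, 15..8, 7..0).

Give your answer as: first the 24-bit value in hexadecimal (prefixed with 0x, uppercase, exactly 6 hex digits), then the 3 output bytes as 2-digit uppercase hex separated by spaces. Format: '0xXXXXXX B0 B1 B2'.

Sextets: q=42, I=8, W=22, F=5
24-bit: (42<<18) | (8<<12) | (22<<6) | 5
      = 0xA80000 | 0x008000 | 0x000580 | 0x000005
      = 0xA88585
Bytes: (v>>16)&0xFF=A8, (v>>8)&0xFF=85, v&0xFF=85

Answer: 0xA88585 A8 85 85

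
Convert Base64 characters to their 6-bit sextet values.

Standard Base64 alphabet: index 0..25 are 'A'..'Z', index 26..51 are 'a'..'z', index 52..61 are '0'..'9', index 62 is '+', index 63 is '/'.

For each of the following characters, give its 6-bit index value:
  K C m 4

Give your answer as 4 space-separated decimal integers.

'K': A..Z range, ord('K') − ord('A') = 10
'C': A..Z range, ord('C') − ord('A') = 2
'm': a..z range, 26 + ord('m') − ord('a') = 38
'4': 0..9 range, 52 + ord('4') − ord('0') = 56

Answer: 10 2 38 56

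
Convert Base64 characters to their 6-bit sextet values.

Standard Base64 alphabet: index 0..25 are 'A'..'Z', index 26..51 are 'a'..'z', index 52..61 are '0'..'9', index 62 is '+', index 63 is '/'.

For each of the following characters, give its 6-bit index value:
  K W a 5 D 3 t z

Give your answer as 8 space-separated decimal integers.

'K': A..Z range, ord('K') − ord('A') = 10
'W': A..Z range, ord('W') − ord('A') = 22
'a': a..z range, 26 + ord('a') − ord('a') = 26
'5': 0..9 range, 52 + ord('5') − ord('0') = 57
'D': A..Z range, ord('D') − ord('A') = 3
'3': 0..9 range, 52 + ord('3') − ord('0') = 55
't': a..z range, 26 + ord('t') − ord('a') = 45
'z': a..z range, 26 + ord('z') − ord('a') = 51

Answer: 10 22 26 57 3 55 45 51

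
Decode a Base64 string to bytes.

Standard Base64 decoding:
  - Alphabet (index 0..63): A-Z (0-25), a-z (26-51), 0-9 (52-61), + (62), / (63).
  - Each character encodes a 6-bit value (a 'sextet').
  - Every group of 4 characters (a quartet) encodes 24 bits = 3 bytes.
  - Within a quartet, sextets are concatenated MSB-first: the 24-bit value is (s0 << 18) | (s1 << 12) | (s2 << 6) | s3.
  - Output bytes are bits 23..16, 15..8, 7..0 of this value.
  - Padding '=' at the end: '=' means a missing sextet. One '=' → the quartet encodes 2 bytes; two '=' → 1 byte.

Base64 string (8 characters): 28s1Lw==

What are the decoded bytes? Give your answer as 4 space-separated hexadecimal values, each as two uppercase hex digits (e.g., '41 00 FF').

Answer: DB CB 35 2F

Derivation:
After char 0 ('2'=54): chars_in_quartet=1 acc=0x36 bytes_emitted=0
After char 1 ('8'=60): chars_in_quartet=2 acc=0xDBC bytes_emitted=0
After char 2 ('s'=44): chars_in_quartet=3 acc=0x36F2C bytes_emitted=0
After char 3 ('1'=53): chars_in_quartet=4 acc=0xDBCB35 -> emit DB CB 35, reset; bytes_emitted=3
After char 4 ('L'=11): chars_in_quartet=1 acc=0xB bytes_emitted=3
After char 5 ('w'=48): chars_in_quartet=2 acc=0x2F0 bytes_emitted=3
Padding '==': partial quartet acc=0x2F0 -> emit 2F; bytes_emitted=4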